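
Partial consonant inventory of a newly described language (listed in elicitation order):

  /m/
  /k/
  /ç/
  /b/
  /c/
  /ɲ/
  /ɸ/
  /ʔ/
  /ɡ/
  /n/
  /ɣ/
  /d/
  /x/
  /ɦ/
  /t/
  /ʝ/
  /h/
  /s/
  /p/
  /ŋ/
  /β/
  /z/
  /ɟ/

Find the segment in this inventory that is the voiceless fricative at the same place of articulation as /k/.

/k/ is a voiceless velar stop.
The voiceless fricative at the same place is a voiceless velar fricative — in this inventory, /x/.

/x/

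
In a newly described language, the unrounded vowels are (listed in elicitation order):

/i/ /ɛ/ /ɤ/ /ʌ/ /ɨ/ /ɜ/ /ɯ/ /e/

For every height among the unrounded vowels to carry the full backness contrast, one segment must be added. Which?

/ɘ/

high: front /i/, central /ɨ/, back /ɯ/.
high-mid: front /e/, central —, back /ɤ/.
low-mid: front /ɛ/, central /ɜ/, back /ʌ/.
The high-mid row has no central member, so the gap is the high-mid central unrounded vowel /ɘ/.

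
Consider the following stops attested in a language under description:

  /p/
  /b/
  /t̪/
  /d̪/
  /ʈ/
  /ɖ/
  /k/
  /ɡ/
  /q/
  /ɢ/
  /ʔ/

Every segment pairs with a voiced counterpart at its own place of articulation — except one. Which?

/ʔ/

Bilabial: /p/ ~ /b/
Dental: /t̪/ ~ /d̪/
Retroflex: /ʈ/ ~ /ɖ/
Velar: /k/ ~ /ɡ/
Uvular: /q/ ~ /ɢ/
Glottal: only /ʔ/ (voiceless); no voiced partner.
So /ʔ/ is the unpaired segment.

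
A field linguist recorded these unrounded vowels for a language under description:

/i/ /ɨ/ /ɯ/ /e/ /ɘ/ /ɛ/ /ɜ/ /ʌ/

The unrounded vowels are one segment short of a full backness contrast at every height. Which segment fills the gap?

/ɤ/

height            front     central   back    
high              i         ɨ         ɯ       
high-mid          e         ɘ         —       
low-mid           ɛ         ɜ         ʌ       
The high-mid row has no back member, so the gap is the high-mid back unrounded vowel /ɤ/.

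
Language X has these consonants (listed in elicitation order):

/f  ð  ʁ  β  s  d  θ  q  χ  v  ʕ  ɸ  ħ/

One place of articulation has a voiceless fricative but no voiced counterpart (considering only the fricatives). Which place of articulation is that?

alveolar

bilabial: voiceless /ɸ/, voiced /β/.
labiodental: voiceless /f/, voiced /v/.
dental: voiceless /θ/, voiced /ð/.
alveolar: voiceless /s/, voiced —.
uvular: voiceless /χ/, voiced /ʁ/.
pharyngeal: voiceless /ħ/, voiced /ʕ/.
Every place of articulation has a voiced member except alveolar, where /z/ would be expected.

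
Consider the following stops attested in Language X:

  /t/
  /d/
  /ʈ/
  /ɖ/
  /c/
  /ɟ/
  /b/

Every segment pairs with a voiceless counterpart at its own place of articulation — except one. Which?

Alveolar: /t/ ~ /d/
Retroflex: /ʈ/ ~ /ɖ/
Palatal: /c/ ~ /ɟ/
Bilabial: only /b/ (voiced); no voiceless partner.
So /b/ is the unpaired segment.

/b/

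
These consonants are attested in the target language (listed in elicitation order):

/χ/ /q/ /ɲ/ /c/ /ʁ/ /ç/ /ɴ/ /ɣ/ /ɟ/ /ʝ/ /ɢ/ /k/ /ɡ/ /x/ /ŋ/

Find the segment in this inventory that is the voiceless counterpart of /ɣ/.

/x/

/ɣ/ is a voiced velar fricative.
The voiceless counterpart is a voiceless velar fricative — in this inventory, /x/.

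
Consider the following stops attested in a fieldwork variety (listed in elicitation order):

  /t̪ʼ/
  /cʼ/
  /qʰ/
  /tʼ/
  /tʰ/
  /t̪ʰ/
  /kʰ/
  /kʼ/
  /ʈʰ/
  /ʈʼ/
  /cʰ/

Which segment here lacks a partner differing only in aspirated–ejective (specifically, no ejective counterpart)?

/qʰ/

Dental: /t̪ʰ/ ~ /t̪ʼ/
Alveolar: /tʰ/ ~ /tʼ/
Retroflex: /ʈʰ/ ~ /ʈʼ/
Palatal: /cʰ/ ~ /cʼ/
Velar: /kʰ/ ~ /kʼ/
Uvular: only /qʰ/ (aspirated); no ejective partner.
So /qʰ/ is the unpaired segment.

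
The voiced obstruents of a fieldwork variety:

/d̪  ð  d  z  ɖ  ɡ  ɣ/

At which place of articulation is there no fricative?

retroflex

dental: stop /d̪/, fricative /ð/.
alveolar: stop /d/, fricative /z/.
retroflex: stop /ɖ/, fricative —.
velar: stop /ɡ/, fricative /ɣ/.
Every place of articulation has a fricative member except retroflex, where /ʐ/ would be expected.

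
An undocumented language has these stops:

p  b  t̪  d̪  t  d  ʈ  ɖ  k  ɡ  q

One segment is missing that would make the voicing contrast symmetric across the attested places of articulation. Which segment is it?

place of articulation  voiceless  voiced  
bilabial          p         b       
dental            t̪        d̪      
alveolar          t         d       
retroflex         ʈ         ɖ       
velar             k         ɡ       
uvular            q         —       
The uvular row has no voiced member, so the gap is the voiced uvular stop /ɢ/.

/ɢ/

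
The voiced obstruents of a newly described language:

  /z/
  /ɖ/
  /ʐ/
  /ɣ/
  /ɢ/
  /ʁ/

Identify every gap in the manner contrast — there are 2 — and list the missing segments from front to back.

/d/, /ɡ/

Stop: /ɖ/ (retroflex), /ɢ/ (uvular).
Fricative: /z/ (alveolar), /ʐ/ (retroflex), /ɣ/ (velar), /ʁ/ (uvular).
Gaps, from front to back: alveolar lacks stop (/d/); velar lacks stop (/ɡ/).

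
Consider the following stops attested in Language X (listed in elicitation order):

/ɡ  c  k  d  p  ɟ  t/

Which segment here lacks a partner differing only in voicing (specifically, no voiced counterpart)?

Alveolar: /t/ ~ /d/
Palatal: /c/ ~ /ɟ/
Velar: /k/ ~ /ɡ/
Bilabial: only /p/ (voiceless); no voiced partner.
So /p/ is the unpaired segment.

/p/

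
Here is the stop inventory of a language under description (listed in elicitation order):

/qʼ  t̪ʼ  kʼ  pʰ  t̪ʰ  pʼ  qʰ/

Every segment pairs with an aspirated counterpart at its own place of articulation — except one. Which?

Bilabial: /pʰ/ ~ /pʼ/
Dental: /t̪ʰ/ ~ /t̪ʼ/
Uvular: /qʰ/ ~ /qʼ/
Velar: only /kʼ/ (ejective); no aspirated partner.
So /kʼ/ is the unpaired segment.

/kʼ/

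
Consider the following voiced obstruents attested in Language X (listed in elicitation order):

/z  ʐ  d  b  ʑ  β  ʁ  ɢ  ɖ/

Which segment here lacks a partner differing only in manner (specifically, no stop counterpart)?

Bilabial: /b/ ~ /β/
Alveolar: /d/ ~ /z/
Retroflex: /ɖ/ ~ /ʐ/
Uvular: /ɢ/ ~ /ʁ/
Alveolo-palatal: only /ʑ/ (fricative); no stop partner.
So /ʑ/ is the unpaired segment.

/ʑ/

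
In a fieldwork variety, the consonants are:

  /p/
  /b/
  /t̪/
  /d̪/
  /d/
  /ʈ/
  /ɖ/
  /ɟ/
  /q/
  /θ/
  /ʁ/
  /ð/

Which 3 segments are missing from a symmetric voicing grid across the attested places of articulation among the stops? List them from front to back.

place of articulation  voiceless  voiced  
bilabial          p         b       
dental            t̪        d̪      
alveolar          —         d       
retroflex         ʈ         ɖ       
palatal           —         ɟ       
uvular            q         —       
Gaps, from front to back: alveolar lacks voiceless (/t/); palatal lacks voiceless (/c/); uvular lacks voiced (/ɢ/).

/t/, /c/, /ɢ/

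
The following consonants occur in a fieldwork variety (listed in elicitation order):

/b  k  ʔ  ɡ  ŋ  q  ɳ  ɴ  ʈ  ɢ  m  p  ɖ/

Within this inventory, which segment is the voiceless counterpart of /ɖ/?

/ʈ/

/ɖ/ is a voiced retroflex stop.
The voiceless counterpart is a voiceless retroflex stop — in this inventory, /ʈ/.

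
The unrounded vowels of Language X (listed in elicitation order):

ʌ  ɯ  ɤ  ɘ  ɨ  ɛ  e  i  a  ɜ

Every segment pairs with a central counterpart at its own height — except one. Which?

/a/

High: /i/ ~ /ɨ/ ~ /ɯ/
High-mid: /e/ ~ /ɘ/ ~ /ɤ/
Low-mid: /ɛ/ ~ /ɜ/ ~ /ʌ/
Low: only /a/ (front); no central partner.
So /a/ is the unpaired segment.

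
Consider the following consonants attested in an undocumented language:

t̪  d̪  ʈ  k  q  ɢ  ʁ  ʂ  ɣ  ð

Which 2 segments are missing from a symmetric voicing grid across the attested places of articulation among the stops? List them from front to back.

Voiceless: /t̪/ (dental), /ʈ/ (retroflex), /k/ (velar), /q/ (uvular).
Voiced: /d̪/ (dental), /ɢ/ (uvular).
Gaps, from front to back: retroflex lacks voiced (/ɖ/); velar lacks voiced (/ɡ/).

/ɖ/, /ɡ/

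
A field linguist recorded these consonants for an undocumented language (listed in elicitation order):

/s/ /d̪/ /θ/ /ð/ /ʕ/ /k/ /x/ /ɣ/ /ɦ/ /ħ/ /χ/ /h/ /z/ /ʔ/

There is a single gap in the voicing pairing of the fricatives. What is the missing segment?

dental: voiceless /θ/, voiced /ð/.
alveolar: voiceless /s/, voiced /z/.
velar: voiceless /x/, voiced /ɣ/.
uvular: voiceless /χ/, voiced —.
pharyngeal: voiceless /ħ/, voiced /ʕ/.
glottal: voiceless /h/, voiced /ɦ/.
The uvular row has no voiced member, so the gap is the voiced uvular fricative /ʁ/.

/ʁ/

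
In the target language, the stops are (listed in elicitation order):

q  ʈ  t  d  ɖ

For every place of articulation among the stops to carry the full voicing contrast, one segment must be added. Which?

place of articulation  voiceless  voiced  
alveolar          t         d       
retroflex         ʈ         ɖ       
uvular            q         —       
The uvular row has no voiced member, so the gap is the voiced uvular stop /ɢ/.

/ɢ/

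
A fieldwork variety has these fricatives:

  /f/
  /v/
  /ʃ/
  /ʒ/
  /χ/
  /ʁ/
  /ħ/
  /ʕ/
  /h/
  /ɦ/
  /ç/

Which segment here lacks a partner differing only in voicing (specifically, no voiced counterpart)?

/ç/

Labiodental: /f/ ~ /v/
Postalveolar: /ʃ/ ~ /ʒ/
Uvular: /χ/ ~ /ʁ/
Pharyngeal: /ħ/ ~ /ʕ/
Glottal: /h/ ~ /ɦ/
Palatal: only /ç/ (voiceless); no voiced partner.
So /ç/ is the unpaired segment.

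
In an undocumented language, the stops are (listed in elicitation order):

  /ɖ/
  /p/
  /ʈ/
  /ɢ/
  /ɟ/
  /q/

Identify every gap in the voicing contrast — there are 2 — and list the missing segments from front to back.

/b/, /c/

bilabial: voiceless /p/, voiced —.
retroflex: voiceless /ʈ/, voiced /ɖ/.
palatal: voiceless —, voiced /ɟ/.
uvular: voiceless /q/, voiced /ɢ/.
Gaps, from front to back: bilabial lacks voiced (/b/); palatal lacks voiceless (/c/).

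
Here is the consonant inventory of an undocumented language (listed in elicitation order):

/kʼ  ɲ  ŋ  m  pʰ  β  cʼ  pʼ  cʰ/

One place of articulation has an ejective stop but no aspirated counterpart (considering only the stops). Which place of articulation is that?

Aspirated: /pʰ/ (bilabial), /cʰ/ (palatal).
Ejective: /pʼ/ (bilabial), /cʼ/ (palatal), /kʼ/ (velar).
Every place of articulation has an aspirated member except velar, where /kʰ/ would be expected.

velar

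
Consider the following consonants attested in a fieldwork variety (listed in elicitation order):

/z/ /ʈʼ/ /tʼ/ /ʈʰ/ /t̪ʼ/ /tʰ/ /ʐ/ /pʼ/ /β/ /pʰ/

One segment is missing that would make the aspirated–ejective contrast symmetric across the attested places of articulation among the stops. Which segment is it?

/t̪ʰ/

Aspirated: /pʰ/ (bilabial), /tʰ/ (alveolar), /ʈʰ/ (retroflex).
Ejective: /pʼ/ (bilabial), /t̪ʼ/ (dental), /tʼ/ (alveolar), /ʈʼ/ (retroflex).
The dental row has no aspirated member, so the gap is the aspirated dental stop /t̪ʰ/.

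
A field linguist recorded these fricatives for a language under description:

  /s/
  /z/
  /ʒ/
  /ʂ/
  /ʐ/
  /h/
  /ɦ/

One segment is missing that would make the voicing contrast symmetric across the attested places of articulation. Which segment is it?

/ʃ/

place of articulation  voiceless  voiced  
alveolar          s         z       
postalveolar      —         ʒ       
retroflex         ʂ         ʐ       
glottal           h         ɦ       
The postalveolar row has no voiceless member, so the gap is the voiceless postalveolar fricative /ʃ/.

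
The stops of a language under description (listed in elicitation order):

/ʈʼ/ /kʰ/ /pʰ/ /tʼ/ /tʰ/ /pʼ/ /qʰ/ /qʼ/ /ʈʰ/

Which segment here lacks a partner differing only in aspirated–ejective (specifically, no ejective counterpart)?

Bilabial: /pʰ/ ~ /pʼ/
Alveolar: /tʰ/ ~ /tʼ/
Retroflex: /ʈʰ/ ~ /ʈʼ/
Uvular: /qʰ/ ~ /qʼ/
Velar: only /kʰ/ (aspirated); no ejective partner.
So /kʰ/ is the unpaired segment.

/kʰ/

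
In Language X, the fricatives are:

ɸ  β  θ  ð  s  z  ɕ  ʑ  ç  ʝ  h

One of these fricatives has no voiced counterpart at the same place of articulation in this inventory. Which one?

Bilabial: /ɸ/ ~ /β/
Dental: /θ/ ~ /ð/
Alveolar: /s/ ~ /z/
Alveolo-palatal: /ɕ/ ~ /ʑ/
Palatal: /ç/ ~ /ʝ/
Glottal: only /h/ (voiceless); no voiced partner.
So /h/ is the unpaired segment.

/h/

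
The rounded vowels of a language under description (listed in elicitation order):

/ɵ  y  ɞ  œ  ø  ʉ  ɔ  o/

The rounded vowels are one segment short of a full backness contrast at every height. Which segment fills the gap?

high: front /y/, central /ʉ/, back —.
high-mid: front /ø/, central /ɵ/, back /o/.
low-mid: front /œ/, central /ɞ/, back /ɔ/.
The high row has no back member, so the gap is the high back rounded vowel /u/.

/u/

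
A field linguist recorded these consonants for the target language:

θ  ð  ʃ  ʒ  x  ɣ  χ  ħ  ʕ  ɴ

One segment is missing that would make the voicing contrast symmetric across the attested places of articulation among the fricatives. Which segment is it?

Voiceless: /θ/ (dental), /ʃ/ (postalveolar), /x/ (velar), /χ/ (uvular), /ħ/ (pharyngeal).
Voiced: /ð/ (dental), /ʒ/ (postalveolar), /ɣ/ (velar), /ʕ/ (pharyngeal).
The uvular row has no voiced member, so the gap is the voiced uvular fricative /ʁ/.

/ʁ/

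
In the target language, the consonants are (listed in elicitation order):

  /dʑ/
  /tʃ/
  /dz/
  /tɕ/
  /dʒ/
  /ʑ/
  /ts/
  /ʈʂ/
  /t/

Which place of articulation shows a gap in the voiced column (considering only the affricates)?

retroflex

alveolar: voiceless /ts/, voiced /dz/.
postalveolar: voiceless /tʃ/, voiced /dʒ/.
retroflex: voiceless /ʈʂ/, voiced —.
alveolo-palatal: voiceless /tɕ/, voiced /dʑ/.
Every place of articulation has a voiced member except retroflex, where /ɖʐ/ would be expected.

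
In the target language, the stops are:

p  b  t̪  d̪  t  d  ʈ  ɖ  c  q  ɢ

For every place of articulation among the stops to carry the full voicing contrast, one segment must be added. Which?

/ɟ/

Voiceless: /p/ (bilabial), /t̪/ (dental), /t/ (alveolar), /ʈ/ (retroflex), /c/ (palatal), /q/ (uvular).
Voiced: /b/ (bilabial), /d̪/ (dental), /d/ (alveolar), /ɖ/ (retroflex), /ɢ/ (uvular).
The palatal row has no voiced member, so the gap is the voiced palatal stop /ɟ/.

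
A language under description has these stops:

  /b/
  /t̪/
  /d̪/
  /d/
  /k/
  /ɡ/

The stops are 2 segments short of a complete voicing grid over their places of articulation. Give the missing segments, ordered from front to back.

Voiceless: /t̪/ (dental), /k/ (velar).
Voiced: /b/ (bilabial), /d̪/ (dental), /d/ (alveolar), /ɡ/ (velar).
Gaps, from front to back: bilabial lacks voiceless (/p/); alveolar lacks voiceless (/t/).

/p/, /t/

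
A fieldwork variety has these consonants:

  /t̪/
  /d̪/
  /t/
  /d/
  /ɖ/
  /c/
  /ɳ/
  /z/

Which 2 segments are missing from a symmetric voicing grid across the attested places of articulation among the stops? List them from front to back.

/ʈ/, /ɟ/

dental: voiceless /t̪/, voiced /d̪/.
alveolar: voiceless /t/, voiced /d/.
retroflex: voiceless —, voiced /ɖ/.
palatal: voiceless /c/, voiced —.
Gaps, from front to back: retroflex lacks voiceless (/ʈ/); palatal lacks voiced (/ɟ/).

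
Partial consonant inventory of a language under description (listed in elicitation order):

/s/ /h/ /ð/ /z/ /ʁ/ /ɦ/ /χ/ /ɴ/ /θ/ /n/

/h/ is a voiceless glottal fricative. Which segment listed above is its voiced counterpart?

/ɦ/

The voiced counterpart is a voiced glottal fricative — in this inventory, /ɦ/.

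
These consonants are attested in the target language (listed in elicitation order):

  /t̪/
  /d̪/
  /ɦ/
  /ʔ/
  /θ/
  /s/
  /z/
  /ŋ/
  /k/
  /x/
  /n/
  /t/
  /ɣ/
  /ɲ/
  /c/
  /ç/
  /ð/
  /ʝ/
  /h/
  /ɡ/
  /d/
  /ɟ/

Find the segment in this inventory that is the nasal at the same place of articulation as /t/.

/t/ is a voiceless alveolar stop.
The nasal at the same place is an alveolar nasal — in this inventory, /n/.

/n/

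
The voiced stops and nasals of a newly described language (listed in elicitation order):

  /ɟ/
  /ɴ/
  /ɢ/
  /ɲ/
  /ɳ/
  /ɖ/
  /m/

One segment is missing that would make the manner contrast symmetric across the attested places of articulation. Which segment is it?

place of articulation  oral stop  nasal   
bilabial          —         m       
retroflex         ɖ         ɳ       
palatal           ɟ         ɲ       
uvular            ɢ         ɴ       
The bilabial row has no oral stop member, so the gap is the bilabial oral stop /b/.

/b/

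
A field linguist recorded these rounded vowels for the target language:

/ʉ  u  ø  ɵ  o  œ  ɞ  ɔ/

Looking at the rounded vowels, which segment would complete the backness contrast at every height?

Front: /ø/ (high-mid), /œ/ (low-mid).
Central: /ʉ/ (high), /ɵ/ (high-mid), /ɞ/ (low-mid).
Back: /u/ (high), /o/ (high-mid), /ɔ/ (low-mid).
The high row has no front member, so the gap is the high front rounded vowel /y/.

/y/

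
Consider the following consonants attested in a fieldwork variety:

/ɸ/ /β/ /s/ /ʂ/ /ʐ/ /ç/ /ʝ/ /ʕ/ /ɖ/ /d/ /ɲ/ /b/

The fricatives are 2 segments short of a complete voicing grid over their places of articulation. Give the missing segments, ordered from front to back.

/z/, /ħ/

place of articulation  voiceless  voiced  
bilabial          ɸ         β       
alveolar          s         —       
retroflex         ʂ         ʐ       
palatal           ç         ʝ       
pharyngeal        —         ʕ       
Gaps, from front to back: alveolar lacks voiced (/z/); pharyngeal lacks voiceless (/ħ/).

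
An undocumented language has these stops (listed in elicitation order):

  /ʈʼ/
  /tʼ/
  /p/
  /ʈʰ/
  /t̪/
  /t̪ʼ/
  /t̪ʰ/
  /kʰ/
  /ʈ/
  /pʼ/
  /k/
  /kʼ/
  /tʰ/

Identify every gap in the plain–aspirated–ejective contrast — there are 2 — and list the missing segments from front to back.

bilabial: plain /p/, aspirated —, ejective /pʼ/.
dental: plain /t̪/, aspirated /t̪ʰ/, ejective /t̪ʼ/.
alveolar: plain —, aspirated /tʰ/, ejective /tʼ/.
retroflex: plain /ʈ/, aspirated /ʈʰ/, ejective /ʈʼ/.
velar: plain /k/, aspirated /kʰ/, ejective /kʼ/.
Gaps, from front to back: bilabial lacks aspirated (/pʰ/); alveolar lacks plain (/t/).

/pʰ/, /t/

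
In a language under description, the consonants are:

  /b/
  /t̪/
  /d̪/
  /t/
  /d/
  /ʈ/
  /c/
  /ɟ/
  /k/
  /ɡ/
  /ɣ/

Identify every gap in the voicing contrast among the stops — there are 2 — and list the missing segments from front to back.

/p/, /ɖ/

place of articulation  voiceless  voiced  
bilabial          —         b       
dental            t̪        d̪      
alveolar          t         d       
retroflex         ʈ         —       
palatal           c         ɟ       
velar             k         ɡ       
Gaps, from front to back: bilabial lacks voiceless (/p/); retroflex lacks voiced (/ɖ/).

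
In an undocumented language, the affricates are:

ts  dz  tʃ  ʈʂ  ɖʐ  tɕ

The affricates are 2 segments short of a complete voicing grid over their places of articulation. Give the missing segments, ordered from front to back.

/dʒ/, /dʑ/

alveolar: voiceless /ts/, voiced /dz/.
postalveolar: voiceless /tʃ/, voiced —.
retroflex: voiceless /ʈʂ/, voiced /ɖʐ/.
alveolo-palatal: voiceless /tɕ/, voiced —.
Gaps, from front to back: postalveolar lacks voiced (/dʒ/); alveolo-palatal lacks voiced (/dʑ/).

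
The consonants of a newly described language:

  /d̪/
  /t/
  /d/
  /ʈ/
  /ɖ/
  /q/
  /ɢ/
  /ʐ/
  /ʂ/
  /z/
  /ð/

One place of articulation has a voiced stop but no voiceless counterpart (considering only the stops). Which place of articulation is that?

dental

Voiceless: /t/ (alveolar), /ʈ/ (retroflex), /q/ (uvular).
Voiced: /d̪/ (dental), /d/ (alveolar), /ɖ/ (retroflex), /ɢ/ (uvular).
Every place of articulation has a voiceless member except dental, where /t̪/ would be expected.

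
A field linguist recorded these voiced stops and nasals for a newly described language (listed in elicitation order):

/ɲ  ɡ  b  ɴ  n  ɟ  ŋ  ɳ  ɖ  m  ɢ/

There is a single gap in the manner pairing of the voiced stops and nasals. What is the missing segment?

/d/

place of articulation  oral stop  nasal   
bilabial          b         m       
alveolar          —         n       
retroflex         ɖ         ɳ       
palatal           ɟ         ɲ       
velar             ɡ         ŋ       
uvular            ɢ         ɴ       
The alveolar row has no oral stop member, so the gap is the alveolar oral stop /d/.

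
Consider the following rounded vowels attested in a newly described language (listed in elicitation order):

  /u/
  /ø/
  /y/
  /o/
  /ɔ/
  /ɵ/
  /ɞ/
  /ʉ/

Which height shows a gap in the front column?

low-mid

height            front     central   back    
high              y         ʉ         u       
high-mid          ø         ɵ         o       
low-mid           —         ɞ         ɔ       
Every height has a front member except low-mid, where /œ/ would be expected.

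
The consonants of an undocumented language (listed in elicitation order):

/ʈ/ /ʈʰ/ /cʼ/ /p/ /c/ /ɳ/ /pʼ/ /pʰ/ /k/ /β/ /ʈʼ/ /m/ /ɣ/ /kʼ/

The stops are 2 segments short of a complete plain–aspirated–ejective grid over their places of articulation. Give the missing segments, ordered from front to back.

/cʰ/, /kʰ/

place of articulation  plain     aspirated  ejective
bilabial          p         pʰ        pʼ      
retroflex         ʈ         ʈʰ        ʈʼ      
palatal           c         —         cʼ      
velar             k         —         kʼ      
Gaps, from front to back: palatal lacks aspirated (/cʰ/); velar lacks aspirated (/kʰ/).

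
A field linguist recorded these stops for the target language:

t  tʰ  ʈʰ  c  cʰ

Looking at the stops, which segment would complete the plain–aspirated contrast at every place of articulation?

/ʈ/

place of articulation  plain     aspirated
alveolar          t         tʰ      
retroflex         —         ʈʰ      
palatal           c         cʰ      
The retroflex row has no plain member, so the gap is the plain retroflex stop /ʈ/.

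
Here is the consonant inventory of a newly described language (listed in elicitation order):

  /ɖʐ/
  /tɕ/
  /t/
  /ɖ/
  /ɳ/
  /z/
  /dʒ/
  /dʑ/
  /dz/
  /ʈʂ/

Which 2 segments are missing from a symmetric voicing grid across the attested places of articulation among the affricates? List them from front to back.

alveolar: voiceless —, voiced /dz/.
postalveolar: voiceless —, voiced /dʒ/.
retroflex: voiceless /ʈʂ/, voiced /ɖʐ/.
alveolo-palatal: voiceless /tɕ/, voiced /dʑ/.
Gaps, from front to back: alveolar lacks voiceless (/ts/); postalveolar lacks voiceless (/tʃ/).

/ts/, /tʃ/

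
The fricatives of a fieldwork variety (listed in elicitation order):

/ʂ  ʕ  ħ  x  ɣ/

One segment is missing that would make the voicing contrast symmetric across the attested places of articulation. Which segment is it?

/ʐ/

Voiceless: /ʂ/ (retroflex), /x/ (velar), /ħ/ (pharyngeal).
Voiced: /ɣ/ (velar), /ʕ/ (pharyngeal).
The retroflex row has no voiced member, so the gap is the voiced retroflex fricative /ʐ/.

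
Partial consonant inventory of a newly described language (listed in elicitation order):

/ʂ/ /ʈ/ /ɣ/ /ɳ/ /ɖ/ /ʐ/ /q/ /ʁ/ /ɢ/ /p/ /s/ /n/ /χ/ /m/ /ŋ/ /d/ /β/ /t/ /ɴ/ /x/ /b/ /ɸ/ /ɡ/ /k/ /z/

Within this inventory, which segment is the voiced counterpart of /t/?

/t/ is a voiceless alveolar stop.
The voiced counterpart is a voiced alveolar stop — in this inventory, /d/.

/d/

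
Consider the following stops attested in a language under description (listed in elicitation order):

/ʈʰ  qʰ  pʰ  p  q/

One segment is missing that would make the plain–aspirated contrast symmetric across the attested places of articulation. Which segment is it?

Plain: /p/ (bilabial), /q/ (uvular).
Aspirated: /pʰ/ (bilabial), /ʈʰ/ (retroflex), /qʰ/ (uvular).
The retroflex row has no plain member, so the gap is the plain retroflex stop /ʈ/.

/ʈ/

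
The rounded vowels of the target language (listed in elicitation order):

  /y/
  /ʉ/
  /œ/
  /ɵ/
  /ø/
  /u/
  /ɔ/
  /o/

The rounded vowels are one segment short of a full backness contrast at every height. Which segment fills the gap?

/ɞ/

Front: /y/ (high), /ø/ (high-mid), /œ/ (low-mid).
Central: /ʉ/ (high), /ɵ/ (high-mid).
Back: /u/ (high), /o/ (high-mid), /ɔ/ (low-mid).
The low-mid row has no central member, so the gap is the low-mid central rounded vowel /ɞ/.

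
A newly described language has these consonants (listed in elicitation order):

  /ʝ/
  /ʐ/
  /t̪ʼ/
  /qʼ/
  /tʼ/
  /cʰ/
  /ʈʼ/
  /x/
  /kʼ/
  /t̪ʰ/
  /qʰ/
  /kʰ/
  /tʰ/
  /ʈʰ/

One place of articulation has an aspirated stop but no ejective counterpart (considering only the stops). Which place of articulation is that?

Aspirated: /t̪ʰ/ (dental), /tʰ/ (alveolar), /ʈʰ/ (retroflex), /cʰ/ (palatal), /kʰ/ (velar), /qʰ/ (uvular).
Ejective: /t̪ʼ/ (dental), /tʼ/ (alveolar), /ʈʼ/ (retroflex), /kʼ/ (velar), /qʼ/ (uvular).
Every place of articulation has an ejective member except palatal, where /cʼ/ would be expected.

palatal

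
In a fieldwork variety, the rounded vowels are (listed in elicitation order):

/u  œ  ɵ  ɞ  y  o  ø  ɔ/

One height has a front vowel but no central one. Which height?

height            front     central   back    
high              y         —         u       
high-mid          ø         ɵ         o       
low-mid           œ         ɞ         ɔ       
Every height has a central member except high, where /ʉ/ would be expected.

high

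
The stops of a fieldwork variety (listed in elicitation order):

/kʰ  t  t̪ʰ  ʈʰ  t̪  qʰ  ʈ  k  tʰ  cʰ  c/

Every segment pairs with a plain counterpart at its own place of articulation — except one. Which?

/qʰ/

Dental: /t̪/ ~ /t̪ʰ/
Alveolar: /t/ ~ /tʰ/
Retroflex: /ʈ/ ~ /ʈʰ/
Palatal: /c/ ~ /cʰ/
Velar: /k/ ~ /kʰ/
Uvular: only /qʰ/ (aspirated); no plain partner.
So /qʰ/ is the unpaired segment.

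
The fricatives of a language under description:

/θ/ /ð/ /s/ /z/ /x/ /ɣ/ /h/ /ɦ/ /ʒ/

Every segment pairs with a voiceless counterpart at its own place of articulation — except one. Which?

/ʒ/

Dental: /θ/ ~ /ð/
Alveolar: /s/ ~ /z/
Velar: /x/ ~ /ɣ/
Glottal: /h/ ~ /ɦ/
Postalveolar: only /ʒ/ (voiced); no voiceless partner.
So /ʒ/ is the unpaired segment.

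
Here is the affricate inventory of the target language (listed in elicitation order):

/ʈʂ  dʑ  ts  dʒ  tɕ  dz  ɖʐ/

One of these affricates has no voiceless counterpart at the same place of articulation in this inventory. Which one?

Alveolar: /ts/ ~ /dz/
Retroflex: /ʈʂ/ ~ /ɖʐ/
Alveolo-palatal: /tɕ/ ~ /dʑ/
Postalveolar: only /dʒ/ (voiced); no voiceless partner.
So /dʒ/ is the unpaired segment.

/dʒ/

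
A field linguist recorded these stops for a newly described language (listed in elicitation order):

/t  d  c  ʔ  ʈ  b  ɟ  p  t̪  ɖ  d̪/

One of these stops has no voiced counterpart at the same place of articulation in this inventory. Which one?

/ʔ/

Bilabial: /p/ ~ /b/
Dental: /t̪/ ~ /d̪/
Alveolar: /t/ ~ /d/
Retroflex: /ʈ/ ~ /ɖ/
Palatal: /c/ ~ /ɟ/
Glottal: only /ʔ/ (voiceless); no voiced partner.
So /ʔ/ is the unpaired segment.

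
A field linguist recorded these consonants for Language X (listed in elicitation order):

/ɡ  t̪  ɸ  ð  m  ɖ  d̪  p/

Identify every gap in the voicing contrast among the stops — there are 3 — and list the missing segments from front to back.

Voiceless: /p/ (bilabial), /t̪/ (dental).
Voiced: /d̪/ (dental), /ɖ/ (retroflex), /ɡ/ (velar).
Gaps, from front to back: bilabial lacks voiced (/b/); retroflex lacks voiceless (/ʈ/); velar lacks voiceless (/k/).

/b/, /ʈ/, /k/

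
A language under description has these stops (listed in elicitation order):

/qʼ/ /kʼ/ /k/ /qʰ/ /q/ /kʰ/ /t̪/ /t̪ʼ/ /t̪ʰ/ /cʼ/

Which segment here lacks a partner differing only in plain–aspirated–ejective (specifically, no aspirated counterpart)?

/cʼ/

Dental: /t̪/ ~ /t̪ʰ/ ~ /t̪ʼ/
Velar: /k/ ~ /kʰ/ ~ /kʼ/
Uvular: /q/ ~ /qʰ/ ~ /qʼ/
Palatal: only /cʼ/ (ejective); no aspirated partner.
So /cʼ/ is the unpaired segment.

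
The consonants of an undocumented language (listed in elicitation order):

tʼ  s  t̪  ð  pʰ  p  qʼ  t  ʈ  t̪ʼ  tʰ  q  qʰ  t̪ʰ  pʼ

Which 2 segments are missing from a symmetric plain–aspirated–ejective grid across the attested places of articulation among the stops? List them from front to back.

place of articulation  plain     aspirated  ejective
bilabial          p         pʰ        pʼ      
dental            t̪        t̪ʰ       t̪ʼ     
alveolar          t         tʰ        tʼ      
retroflex         ʈ         —         —       
uvular            q         qʰ        qʼ      
Gaps, from front to back: retroflex lacks aspirated (/ʈʰ/); retroflex lacks ejective (/ʈʼ/).

/ʈʰ/, /ʈʼ/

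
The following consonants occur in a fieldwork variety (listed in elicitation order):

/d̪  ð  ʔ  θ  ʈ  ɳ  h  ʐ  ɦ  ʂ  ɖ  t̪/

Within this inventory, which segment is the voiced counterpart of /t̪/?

/d̪/

/t̪/ is a voiceless dental stop.
The voiced counterpart is a voiced dental stop — in this inventory, /d̪/.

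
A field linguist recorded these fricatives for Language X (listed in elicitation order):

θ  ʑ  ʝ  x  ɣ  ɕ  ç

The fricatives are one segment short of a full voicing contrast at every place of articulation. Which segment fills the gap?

place of articulation  voiceless  voiced  
dental            θ         —       
alveolo-palatal   ɕ         ʑ       
palatal           ç         ʝ       
velar             x         ɣ       
The dental row has no voiced member, so the gap is the voiced dental fricative /ð/.

/ð/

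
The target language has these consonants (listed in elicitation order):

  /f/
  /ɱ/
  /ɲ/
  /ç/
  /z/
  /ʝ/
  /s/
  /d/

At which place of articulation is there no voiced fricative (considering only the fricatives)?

labiodental

Voiceless: /f/ (labiodental), /s/ (alveolar), /ç/ (palatal).
Voiced: /z/ (alveolar), /ʝ/ (palatal).
Every place of articulation has a voiced member except labiodental, where /v/ would be expected.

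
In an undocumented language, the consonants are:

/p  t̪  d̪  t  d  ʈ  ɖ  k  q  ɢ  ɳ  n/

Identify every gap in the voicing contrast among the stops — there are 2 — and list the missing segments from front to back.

/b/, /ɡ/

Voiceless: /p/ (bilabial), /t̪/ (dental), /t/ (alveolar), /ʈ/ (retroflex), /k/ (velar), /q/ (uvular).
Voiced: /d̪/ (dental), /d/ (alveolar), /ɖ/ (retroflex), /ɢ/ (uvular).
Gaps, from front to back: bilabial lacks voiced (/b/); velar lacks voiced (/ɡ/).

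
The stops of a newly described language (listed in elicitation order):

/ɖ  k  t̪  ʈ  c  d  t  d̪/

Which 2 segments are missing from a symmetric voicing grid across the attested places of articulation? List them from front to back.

place of articulation  voiceless  voiced  
dental            t̪        d̪      
alveolar          t         d       
retroflex         ʈ         ɖ       
palatal           c         —       
velar             k         —       
Gaps, from front to back: palatal lacks voiced (/ɟ/); velar lacks voiced (/ɡ/).

/ɟ/, /ɡ/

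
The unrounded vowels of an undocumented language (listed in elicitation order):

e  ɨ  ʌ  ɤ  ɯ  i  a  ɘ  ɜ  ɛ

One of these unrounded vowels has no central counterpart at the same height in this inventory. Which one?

High: /i/ ~ /ɨ/ ~ /ɯ/
High-mid: /e/ ~ /ɘ/ ~ /ɤ/
Low-mid: /ɛ/ ~ /ɜ/ ~ /ʌ/
Low: only /a/ (front); no central partner.
So /a/ is the unpaired segment.

/a/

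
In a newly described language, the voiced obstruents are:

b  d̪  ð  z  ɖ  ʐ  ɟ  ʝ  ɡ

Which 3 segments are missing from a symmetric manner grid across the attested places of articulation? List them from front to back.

/β/, /d/, /ɣ/

place of articulation  stop      fricative
bilabial          b         —       
dental            d̪        ð       
alveolar          —         z       
retroflex         ɖ         ʐ       
palatal           ɟ         ʝ       
velar             ɡ         —       
Gaps, from front to back: bilabial lacks fricative (/β/); alveolar lacks stop (/d/); velar lacks fricative (/ɣ/).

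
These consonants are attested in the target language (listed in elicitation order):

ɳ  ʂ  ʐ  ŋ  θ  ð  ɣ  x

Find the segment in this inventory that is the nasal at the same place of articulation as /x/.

/x/ is a voiceless velar fricative.
The nasal at the same place is a velar nasal — in this inventory, /ŋ/.

/ŋ/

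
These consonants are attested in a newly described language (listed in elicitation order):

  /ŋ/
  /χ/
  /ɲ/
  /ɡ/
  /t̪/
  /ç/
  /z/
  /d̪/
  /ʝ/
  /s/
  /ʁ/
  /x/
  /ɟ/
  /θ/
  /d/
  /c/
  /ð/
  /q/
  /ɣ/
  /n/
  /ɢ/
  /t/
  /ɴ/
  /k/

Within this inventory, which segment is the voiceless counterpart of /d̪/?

/d̪/ is a voiced dental stop.
The voiceless counterpart is a voiceless dental stop — in this inventory, /t̪/.

/t̪/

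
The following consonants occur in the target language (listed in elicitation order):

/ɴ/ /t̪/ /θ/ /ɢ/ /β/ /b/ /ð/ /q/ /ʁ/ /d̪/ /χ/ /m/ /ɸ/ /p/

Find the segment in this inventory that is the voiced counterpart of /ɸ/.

/β/

/ɸ/ is a voiceless bilabial fricative.
The voiced counterpart is a voiced bilabial fricative — in this inventory, /β/.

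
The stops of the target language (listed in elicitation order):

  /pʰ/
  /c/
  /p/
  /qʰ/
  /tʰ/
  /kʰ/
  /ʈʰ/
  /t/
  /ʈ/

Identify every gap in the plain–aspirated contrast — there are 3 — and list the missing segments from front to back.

/cʰ/, /k/, /q/

place of articulation  plain     aspirated
bilabial          p         pʰ      
alveolar          t         tʰ      
retroflex         ʈ         ʈʰ      
palatal           c         —       
velar             —         kʰ      
uvular            —         qʰ      
Gaps, from front to back: palatal lacks aspirated (/cʰ/); velar lacks plain (/k/); uvular lacks plain (/q/).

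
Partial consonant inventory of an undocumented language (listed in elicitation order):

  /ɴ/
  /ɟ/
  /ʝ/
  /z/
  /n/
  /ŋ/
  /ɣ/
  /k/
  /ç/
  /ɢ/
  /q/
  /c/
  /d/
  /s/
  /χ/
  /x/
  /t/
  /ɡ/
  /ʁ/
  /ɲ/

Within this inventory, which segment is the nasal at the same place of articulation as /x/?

/x/ is a voiceless velar fricative.
The nasal at the same place is a velar nasal — in this inventory, /ŋ/.

/ŋ/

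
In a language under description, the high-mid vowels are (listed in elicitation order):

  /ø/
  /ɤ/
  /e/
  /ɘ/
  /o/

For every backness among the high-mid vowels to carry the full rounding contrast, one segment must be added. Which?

Unrounded: /e/ (front), /ɘ/ (central), /ɤ/ (back).
Rounded: /ø/ (front), /o/ (back).
The central row has no rounded member, so the gap is the central rounded vowel /ɵ/.

/ɵ/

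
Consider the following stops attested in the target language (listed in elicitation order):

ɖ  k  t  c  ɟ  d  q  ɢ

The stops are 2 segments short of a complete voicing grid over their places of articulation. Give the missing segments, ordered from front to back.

/ʈ/, /ɡ/

alveolar: voiceless /t/, voiced /d/.
retroflex: voiceless —, voiced /ɖ/.
palatal: voiceless /c/, voiced /ɟ/.
velar: voiceless /k/, voiced —.
uvular: voiceless /q/, voiced /ɢ/.
Gaps, from front to back: retroflex lacks voiceless (/ʈ/); velar lacks voiced (/ɡ/).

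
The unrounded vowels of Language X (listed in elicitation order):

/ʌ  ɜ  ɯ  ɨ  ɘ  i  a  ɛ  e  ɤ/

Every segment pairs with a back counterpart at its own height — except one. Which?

High: /i/ ~ /ɨ/ ~ /ɯ/
High-mid: /e/ ~ /ɘ/ ~ /ɤ/
Low-mid: /ɛ/ ~ /ɜ/ ~ /ʌ/
Low: only /a/ (front); no back partner.
So /a/ is the unpaired segment.

/a/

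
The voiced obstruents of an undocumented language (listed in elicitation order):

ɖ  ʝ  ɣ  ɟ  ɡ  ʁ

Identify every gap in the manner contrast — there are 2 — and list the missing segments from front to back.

/ʐ/, /ɢ/

retroflex: stop /ɖ/, fricative —.
palatal: stop /ɟ/, fricative /ʝ/.
velar: stop /ɡ/, fricative /ɣ/.
uvular: stop —, fricative /ʁ/.
Gaps, from front to back: retroflex lacks fricative (/ʐ/); uvular lacks stop (/ɢ/).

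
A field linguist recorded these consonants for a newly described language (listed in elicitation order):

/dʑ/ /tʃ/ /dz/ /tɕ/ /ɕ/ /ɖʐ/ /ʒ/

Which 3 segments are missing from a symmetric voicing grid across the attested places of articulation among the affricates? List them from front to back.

place of articulation  voiceless  voiced  
alveolar          —         dz      
postalveolar      tʃ        —       
retroflex         —         ɖʐ      
alveolo-palatal   tɕ        dʑ      
Gaps, from front to back: alveolar lacks voiceless (/ts/); postalveolar lacks voiced (/dʒ/); retroflex lacks voiceless (/ʈʂ/).

/ts/, /dʒ/, /ʈʂ/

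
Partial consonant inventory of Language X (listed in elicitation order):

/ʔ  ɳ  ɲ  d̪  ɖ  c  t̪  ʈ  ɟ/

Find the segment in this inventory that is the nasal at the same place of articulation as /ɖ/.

/ɖ/ is a voiced retroflex stop.
The nasal at the same place is a retroflex nasal — in this inventory, /ɳ/.

/ɳ/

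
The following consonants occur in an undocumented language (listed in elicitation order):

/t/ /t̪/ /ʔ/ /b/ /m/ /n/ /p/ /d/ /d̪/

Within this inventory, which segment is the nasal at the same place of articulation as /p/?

/p/ is a voiceless bilabial stop.
The nasal at the same place is a bilabial nasal — in this inventory, /m/.

/m/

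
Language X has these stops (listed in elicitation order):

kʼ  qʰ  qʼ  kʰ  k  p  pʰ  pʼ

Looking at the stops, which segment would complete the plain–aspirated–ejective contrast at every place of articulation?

place of articulation  plain     aspirated  ejective
bilabial          p         pʰ        pʼ      
velar             k         kʰ        kʼ      
uvular            —         qʰ        qʼ      
The uvular row has no plain member, so the gap is the plain uvular stop /q/.

/q/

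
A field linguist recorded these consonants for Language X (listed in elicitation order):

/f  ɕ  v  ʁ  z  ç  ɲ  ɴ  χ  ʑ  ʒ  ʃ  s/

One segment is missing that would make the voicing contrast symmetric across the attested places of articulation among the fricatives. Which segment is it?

labiodental: voiceless /f/, voiced /v/.
alveolar: voiceless /s/, voiced /z/.
postalveolar: voiceless /ʃ/, voiced /ʒ/.
alveolo-palatal: voiceless /ɕ/, voiced /ʑ/.
palatal: voiceless /ç/, voiced —.
uvular: voiceless /χ/, voiced /ʁ/.
The palatal row has no voiced member, so the gap is the voiced palatal fricative /ʝ/.

/ʝ/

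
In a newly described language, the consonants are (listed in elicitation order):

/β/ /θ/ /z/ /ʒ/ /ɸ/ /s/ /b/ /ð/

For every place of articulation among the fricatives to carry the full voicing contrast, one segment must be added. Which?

/ʃ/

bilabial: voiceless /ɸ/, voiced /β/.
dental: voiceless /θ/, voiced /ð/.
alveolar: voiceless /s/, voiced /z/.
postalveolar: voiceless —, voiced /ʒ/.
The postalveolar row has no voiceless member, so the gap is the voiceless postalveolar fricative /ʃ/.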